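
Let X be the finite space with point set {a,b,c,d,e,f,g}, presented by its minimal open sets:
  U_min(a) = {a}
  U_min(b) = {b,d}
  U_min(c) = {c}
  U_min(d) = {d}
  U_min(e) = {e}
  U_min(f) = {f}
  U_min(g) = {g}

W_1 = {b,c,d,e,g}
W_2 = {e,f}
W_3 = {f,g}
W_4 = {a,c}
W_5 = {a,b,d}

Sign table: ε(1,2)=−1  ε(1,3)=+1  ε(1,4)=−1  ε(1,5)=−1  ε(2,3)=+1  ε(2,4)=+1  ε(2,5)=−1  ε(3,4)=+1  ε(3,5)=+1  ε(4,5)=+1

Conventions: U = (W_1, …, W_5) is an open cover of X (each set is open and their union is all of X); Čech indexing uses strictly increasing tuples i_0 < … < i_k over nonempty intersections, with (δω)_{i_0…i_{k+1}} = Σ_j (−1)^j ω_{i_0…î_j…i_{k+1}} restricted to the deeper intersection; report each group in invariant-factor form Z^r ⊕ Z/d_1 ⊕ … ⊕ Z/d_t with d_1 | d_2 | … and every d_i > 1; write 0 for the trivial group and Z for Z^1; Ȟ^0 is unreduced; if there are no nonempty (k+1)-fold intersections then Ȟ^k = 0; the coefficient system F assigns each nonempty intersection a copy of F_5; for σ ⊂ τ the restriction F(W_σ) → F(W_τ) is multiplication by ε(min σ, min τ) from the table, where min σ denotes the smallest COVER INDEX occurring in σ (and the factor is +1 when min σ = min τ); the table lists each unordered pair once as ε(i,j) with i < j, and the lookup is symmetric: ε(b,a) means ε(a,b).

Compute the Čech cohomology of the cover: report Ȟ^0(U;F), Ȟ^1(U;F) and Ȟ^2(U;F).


Ȟ^0(U;F) ≅ 0, Ȟ^1(U;F) ≅ Z/5 and Ȟ^2(U;F) ≅ 0

nonempty overlaps:
  W12={e} W13={g} W14={c} W15={b,d} W23={f} W45={a}
C dims 5,6; δ0: rk_F5 5
degree 0: 5−5−0 = 0 → Ȟ^0 ≅ 0
degree 1: 6−0−5 = 1 → Ȟ^1 ≅ Z/5
degree 2: 0−0−0 = 0 → Ȟ^2 ≅ 0


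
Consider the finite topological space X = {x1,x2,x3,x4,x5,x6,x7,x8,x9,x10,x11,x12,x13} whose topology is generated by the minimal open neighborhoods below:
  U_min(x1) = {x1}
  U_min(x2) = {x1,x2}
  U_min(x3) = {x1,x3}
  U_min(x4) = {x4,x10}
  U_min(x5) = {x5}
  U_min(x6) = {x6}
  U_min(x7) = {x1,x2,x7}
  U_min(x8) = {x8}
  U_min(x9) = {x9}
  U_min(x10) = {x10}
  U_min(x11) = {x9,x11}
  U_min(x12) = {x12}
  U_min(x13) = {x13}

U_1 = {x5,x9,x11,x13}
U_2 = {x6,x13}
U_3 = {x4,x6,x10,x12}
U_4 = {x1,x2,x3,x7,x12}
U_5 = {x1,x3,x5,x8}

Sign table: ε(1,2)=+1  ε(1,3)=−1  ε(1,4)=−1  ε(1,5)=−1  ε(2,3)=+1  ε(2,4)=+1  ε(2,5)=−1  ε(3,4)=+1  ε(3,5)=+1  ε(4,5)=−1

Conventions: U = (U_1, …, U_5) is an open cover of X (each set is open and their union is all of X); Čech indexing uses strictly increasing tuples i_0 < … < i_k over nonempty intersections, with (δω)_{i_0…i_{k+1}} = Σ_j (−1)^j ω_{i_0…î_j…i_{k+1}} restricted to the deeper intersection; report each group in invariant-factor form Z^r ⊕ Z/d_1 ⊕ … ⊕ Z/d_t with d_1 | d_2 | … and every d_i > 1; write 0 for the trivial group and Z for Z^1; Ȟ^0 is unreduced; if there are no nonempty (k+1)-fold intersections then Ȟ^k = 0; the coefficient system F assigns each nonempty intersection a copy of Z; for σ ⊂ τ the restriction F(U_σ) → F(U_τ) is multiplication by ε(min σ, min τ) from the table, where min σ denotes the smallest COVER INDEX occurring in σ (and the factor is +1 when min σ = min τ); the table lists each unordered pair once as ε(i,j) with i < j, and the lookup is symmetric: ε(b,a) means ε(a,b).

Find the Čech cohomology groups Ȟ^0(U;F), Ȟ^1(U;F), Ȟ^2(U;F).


nonempty intersections:
  U12={x13} U15={x5} U23={x6} U34={x12} U45={x1,x3}
C dims 5,5; δ0: rk 4, SNF 1^4
Ȟ^0: (5−4)−0=1 ⇒ Z
Ȟ^1: (5−0)−4=1 ⇒ Z
Ȟ^2: (0−0)−0=0 ⇒ 0

Ȟ^0 = Z,  Ȟ^1 = Z,  Ȟ^2 = 0


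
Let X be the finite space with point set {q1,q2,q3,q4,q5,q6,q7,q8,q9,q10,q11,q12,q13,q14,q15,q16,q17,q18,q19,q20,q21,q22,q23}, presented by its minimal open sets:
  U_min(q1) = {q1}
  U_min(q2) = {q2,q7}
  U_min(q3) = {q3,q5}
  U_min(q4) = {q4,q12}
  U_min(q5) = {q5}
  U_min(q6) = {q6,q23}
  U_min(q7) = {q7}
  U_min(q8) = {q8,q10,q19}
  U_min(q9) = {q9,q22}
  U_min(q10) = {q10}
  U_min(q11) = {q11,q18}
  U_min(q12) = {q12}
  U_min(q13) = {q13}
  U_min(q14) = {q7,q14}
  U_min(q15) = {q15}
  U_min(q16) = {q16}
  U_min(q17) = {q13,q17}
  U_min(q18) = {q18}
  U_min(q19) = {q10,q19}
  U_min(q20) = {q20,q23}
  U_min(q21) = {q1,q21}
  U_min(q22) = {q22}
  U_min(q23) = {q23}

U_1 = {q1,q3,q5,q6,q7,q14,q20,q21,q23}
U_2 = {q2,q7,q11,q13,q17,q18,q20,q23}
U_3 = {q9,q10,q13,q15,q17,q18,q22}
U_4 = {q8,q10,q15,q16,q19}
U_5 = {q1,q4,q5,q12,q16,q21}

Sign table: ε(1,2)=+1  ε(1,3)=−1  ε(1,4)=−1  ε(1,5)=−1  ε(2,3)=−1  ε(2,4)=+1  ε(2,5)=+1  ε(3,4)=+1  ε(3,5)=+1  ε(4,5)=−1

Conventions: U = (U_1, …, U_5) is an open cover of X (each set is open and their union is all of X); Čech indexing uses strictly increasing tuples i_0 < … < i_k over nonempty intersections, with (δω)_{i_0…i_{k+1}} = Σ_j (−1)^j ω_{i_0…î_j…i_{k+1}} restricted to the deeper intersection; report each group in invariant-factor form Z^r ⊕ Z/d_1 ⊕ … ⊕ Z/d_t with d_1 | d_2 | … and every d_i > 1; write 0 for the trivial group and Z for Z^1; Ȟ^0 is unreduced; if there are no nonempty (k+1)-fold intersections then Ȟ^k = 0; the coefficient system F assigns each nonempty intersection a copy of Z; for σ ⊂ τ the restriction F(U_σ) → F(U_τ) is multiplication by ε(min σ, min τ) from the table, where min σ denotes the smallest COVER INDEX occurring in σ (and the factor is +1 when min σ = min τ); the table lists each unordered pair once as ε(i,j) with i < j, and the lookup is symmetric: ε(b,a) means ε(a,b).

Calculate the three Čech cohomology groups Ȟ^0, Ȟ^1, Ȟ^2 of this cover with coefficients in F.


nerve simplices:
  U12={q7,q20,q23} U15={q1,q5,q21} U23={q13,q17,q18} U34={q10,q15} U45={q16}
C dims 5,5; δ0: rk 5, SNF 1^4·2
degree 0: 5−5−0 = 0 → Ȟ^0 ≅ 0
degree 1: 5−0−5 = 0 plus torsion [2] → Ȟ^1 ≅ Z/2
degree 2: 0−0−0 = 0 → Ȟ^2 ≅ 0

Ȟ^0 = 0; Ȟ^1 = Z/2; Ȟ^2 = 0


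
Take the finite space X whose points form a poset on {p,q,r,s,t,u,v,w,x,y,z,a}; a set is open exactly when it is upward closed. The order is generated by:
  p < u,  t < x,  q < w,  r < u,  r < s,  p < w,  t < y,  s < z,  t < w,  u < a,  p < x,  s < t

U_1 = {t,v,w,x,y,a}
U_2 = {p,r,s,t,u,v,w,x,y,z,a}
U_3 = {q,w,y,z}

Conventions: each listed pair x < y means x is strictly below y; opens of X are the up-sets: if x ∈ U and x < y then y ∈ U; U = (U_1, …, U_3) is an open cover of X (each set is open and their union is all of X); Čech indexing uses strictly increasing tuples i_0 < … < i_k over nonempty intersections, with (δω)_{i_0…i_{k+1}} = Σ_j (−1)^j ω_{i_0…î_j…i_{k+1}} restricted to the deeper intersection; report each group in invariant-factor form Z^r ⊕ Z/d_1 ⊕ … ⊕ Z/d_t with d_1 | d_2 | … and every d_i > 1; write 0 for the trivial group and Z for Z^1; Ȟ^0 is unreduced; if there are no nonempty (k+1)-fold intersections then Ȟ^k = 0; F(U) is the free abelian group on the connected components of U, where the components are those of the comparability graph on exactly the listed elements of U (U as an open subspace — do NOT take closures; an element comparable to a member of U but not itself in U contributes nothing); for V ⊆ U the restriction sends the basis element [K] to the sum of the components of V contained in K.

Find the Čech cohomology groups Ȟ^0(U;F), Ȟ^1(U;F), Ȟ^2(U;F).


nonempty intersections:
  U12={t,v,w,x,y,a} U13={w,y} U23={w,y,z}
  U123={w,y}
components per intersection:
  U1: {t,w,x,y} {v} {a}
  U2: {p,r,s,t,u,w,x,y,z,a} {v}
  U3: {q,w} {y} {z}
  U12: {t,w,x,y} {v} {a}
  U13: {w} {y}
  U23: {w} {y} {z}
  U123: {w} {y}
C dims 8,8,2; δ0: rk 6, SNF 1^6; δ1: rk 2, SNF 1^2
Ȟ^0: (8−6)−0=2 ⇒ Z^2
Ȟ^1: (8−2)−6=0 ⇒ 0
Ȟ^2: (2−0)−2=0 ⇒ 0

Ȟ^0(U;F) ≅ Z^2, Ȟ^1(U;F) ≅ 0 and Ȟ^2(U;F) ≅ 0


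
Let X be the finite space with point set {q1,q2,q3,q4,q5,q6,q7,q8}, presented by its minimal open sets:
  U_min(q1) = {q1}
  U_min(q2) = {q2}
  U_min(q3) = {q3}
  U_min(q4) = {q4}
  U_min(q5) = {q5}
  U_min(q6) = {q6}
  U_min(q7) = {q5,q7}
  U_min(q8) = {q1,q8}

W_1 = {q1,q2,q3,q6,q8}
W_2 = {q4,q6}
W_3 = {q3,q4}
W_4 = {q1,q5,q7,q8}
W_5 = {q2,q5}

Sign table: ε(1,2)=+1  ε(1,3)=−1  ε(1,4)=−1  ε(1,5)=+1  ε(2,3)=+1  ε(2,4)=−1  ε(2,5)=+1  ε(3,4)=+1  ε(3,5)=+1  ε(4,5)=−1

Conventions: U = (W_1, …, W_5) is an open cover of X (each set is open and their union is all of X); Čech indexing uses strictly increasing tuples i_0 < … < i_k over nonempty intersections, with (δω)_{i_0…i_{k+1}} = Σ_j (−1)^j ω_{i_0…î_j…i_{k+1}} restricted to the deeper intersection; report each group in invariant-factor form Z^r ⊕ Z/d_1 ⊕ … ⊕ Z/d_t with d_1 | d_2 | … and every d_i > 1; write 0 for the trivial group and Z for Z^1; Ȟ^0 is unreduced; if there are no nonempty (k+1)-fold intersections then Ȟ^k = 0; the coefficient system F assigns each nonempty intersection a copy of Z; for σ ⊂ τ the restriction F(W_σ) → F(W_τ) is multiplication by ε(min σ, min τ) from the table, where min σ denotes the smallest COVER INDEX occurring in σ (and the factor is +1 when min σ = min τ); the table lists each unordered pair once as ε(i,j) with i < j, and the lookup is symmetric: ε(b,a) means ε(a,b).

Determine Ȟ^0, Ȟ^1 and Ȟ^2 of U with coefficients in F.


Ȟ^0(U;F) ≅ 0, Ȟ^1(U;F) ≅ Z ⊕ Z/2 and Ȟ^2(U;F) ≅ 0

cover nerve:
  W12={q6} W13={q3} W14={q1,q8} W15={q2} W23={q4} W45={q5}
C dims 5,6; δ0: rk 5, SNF 1^4·2
Ȟ^0: (5−5)−0=0 ⇒ 0
Ȟ^1: (6−0)−5=1 plus torsion [2] ⇒ Z ⊕ Z/2
Ȟ^2: (0−0)−0=0 ⇒ 0


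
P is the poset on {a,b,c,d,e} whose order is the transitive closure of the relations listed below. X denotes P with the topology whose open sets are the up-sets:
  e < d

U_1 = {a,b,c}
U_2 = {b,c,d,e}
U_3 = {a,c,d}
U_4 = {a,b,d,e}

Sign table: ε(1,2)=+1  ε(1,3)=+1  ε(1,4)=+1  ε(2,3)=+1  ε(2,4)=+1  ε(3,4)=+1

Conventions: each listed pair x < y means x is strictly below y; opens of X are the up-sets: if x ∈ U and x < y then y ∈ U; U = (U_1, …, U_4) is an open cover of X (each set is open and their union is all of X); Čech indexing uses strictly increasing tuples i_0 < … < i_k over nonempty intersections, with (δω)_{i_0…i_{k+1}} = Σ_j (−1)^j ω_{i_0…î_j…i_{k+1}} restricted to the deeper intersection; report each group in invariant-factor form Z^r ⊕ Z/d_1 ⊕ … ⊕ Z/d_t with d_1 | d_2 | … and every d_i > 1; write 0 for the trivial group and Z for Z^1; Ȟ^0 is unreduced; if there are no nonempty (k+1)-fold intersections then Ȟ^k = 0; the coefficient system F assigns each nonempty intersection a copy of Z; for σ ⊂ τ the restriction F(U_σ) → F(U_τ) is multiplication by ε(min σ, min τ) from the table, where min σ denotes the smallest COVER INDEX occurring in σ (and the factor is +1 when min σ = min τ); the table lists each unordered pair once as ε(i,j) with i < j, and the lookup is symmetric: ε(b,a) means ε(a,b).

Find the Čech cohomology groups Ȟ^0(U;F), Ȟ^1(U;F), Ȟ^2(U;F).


Ȟ^0 = Z, Ȟ^1 = 0 and Ȟ^2 = Z

cover nerve:
  U12={b,c} U13={a,c} U14={a,b} U23={c,d} U24={b,d,e} U34={a,d}
  U123={c} U124={b} U134={a} U234={d}
C dims 4,6,4; δ0: rk 3, SNF 1^3; δ1: rk 3, SNF 1^3
Ȟ^0: (4−3)−0=1 ⇒ Z
Ȟ^1: (6−3)−3=0 ⇒ 0
Ȟ^2: (4−0)−3=1 ⇒ Z


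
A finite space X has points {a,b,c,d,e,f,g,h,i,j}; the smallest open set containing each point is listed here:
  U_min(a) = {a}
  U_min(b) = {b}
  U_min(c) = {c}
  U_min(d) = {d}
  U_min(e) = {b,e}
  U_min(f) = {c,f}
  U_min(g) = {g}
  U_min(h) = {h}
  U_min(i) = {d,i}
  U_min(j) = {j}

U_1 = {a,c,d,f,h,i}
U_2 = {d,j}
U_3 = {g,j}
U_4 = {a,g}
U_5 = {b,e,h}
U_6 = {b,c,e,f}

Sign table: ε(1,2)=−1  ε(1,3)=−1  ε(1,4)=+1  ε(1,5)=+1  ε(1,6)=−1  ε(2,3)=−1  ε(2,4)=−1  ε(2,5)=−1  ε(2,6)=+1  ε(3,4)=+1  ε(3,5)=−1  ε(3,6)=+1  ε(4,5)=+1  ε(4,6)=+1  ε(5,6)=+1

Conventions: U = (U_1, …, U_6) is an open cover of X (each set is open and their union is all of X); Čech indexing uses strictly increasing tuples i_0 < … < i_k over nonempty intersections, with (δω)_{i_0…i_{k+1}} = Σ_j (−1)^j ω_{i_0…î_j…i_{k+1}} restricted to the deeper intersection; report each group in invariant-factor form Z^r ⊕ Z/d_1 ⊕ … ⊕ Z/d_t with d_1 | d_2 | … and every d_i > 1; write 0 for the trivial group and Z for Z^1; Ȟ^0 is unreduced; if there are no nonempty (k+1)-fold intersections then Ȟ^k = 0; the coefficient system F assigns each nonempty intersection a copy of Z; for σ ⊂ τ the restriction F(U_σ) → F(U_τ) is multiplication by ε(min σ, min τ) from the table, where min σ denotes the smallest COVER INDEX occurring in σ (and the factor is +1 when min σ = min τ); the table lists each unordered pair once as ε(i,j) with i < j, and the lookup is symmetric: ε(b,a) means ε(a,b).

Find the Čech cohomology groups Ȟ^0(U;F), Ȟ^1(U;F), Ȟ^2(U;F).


Ȟ^0(U;F) ≅ 0, Ȟ^1(U;F) ≅ Z ⊕ Z/2, Ȟ^2(U;F) ≅ 0

nerve of the cover:
  U12={d} U14={a} U15={h} U16={c,f} U23={j} U34={g} U56={b,e}
C dims 6,7; δ0: rk 6, SNF 1^5·2
Ȟ^0 = (6 − 6) − 0 = 0, so Ȟ^0 ≅ 0
Ȟ^1 = (7 − 0) − 6 = 1 plus torsion [2], so Ȟ^1 ≅ Z ⊕ Z/2
Ȟ^2 = (0 − 0) − 0 = 0, so Ȟ^2 ≅ 0


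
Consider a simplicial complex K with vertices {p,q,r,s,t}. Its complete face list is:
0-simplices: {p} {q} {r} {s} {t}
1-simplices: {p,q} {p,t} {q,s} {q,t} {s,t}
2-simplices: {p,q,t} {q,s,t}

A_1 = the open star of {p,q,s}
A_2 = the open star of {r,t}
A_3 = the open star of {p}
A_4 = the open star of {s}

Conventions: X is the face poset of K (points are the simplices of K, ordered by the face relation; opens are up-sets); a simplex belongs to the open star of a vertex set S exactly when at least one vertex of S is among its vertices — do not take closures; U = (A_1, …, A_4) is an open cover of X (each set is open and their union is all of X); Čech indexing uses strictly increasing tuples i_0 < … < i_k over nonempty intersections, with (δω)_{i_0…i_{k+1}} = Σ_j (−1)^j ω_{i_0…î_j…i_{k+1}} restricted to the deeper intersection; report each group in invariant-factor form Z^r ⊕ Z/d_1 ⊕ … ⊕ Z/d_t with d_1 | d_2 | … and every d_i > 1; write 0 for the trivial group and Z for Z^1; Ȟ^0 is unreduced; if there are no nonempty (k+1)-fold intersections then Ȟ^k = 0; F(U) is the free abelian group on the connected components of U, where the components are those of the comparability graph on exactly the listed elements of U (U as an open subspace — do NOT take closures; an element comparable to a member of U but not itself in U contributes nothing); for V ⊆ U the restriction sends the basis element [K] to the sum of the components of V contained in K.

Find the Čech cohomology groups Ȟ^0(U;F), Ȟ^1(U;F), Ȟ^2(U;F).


nonempty intersections:
  A1={{p},{q},{s},{p,q},{p,t},{q,s},{q,t},{s,t},{p,q,t},{q,s,t}} A2={{r},{t},{p,t},{q,t},{s,t},{p,q,t},{q,s,t}} A3={{p},{p,q},{p,t},{p,q,t}} A4={{s},{q,s},{s,t},{q,s,t}}
  A12={{p,t},{q,t},{s,t},{p,q,t},{q,s,t}} A13={{p},{p,q},{p,t},{p,q,t}} A14={{s},{q,s},{s,t},{q,s,t}} A23={{p,t},{p,q,t}} A24={{s,t},{q,s,t}}
  A123={{p,t},{p,q,t}} A124={{s,t},{q,s,t}}
components per intersection:
  A1: {{p},{q},{s},{p,q},{p,t},{q,s},{q,t},{s,t},{p,q,t},{q,s,t}}
  A2: {{r}} {{t},{p,t},{q,t},{s,t},{p,q,t},{q,s,t}}
  A3: {{p},{p,q},{p,t},{p,q,t}}
  A4: {{s},{q,s},{s,t},{q,s,t}}
  A12: {{p,t},{q,t},{s,t},{p,q,t},{q,s,t}}
  A13: {{p},{p,q},{p,t},{p,q,t}}
  A14: {{s},{q,s},{s,t},{q,s,t}}
  A23: {{p,t},{p,q,t}}
  A24: {{s,t},{q,s,t}}
  A123: {{p,t},{p,q,t}}
  A124: {{s,t},{q,s,t}}
C dims 5,5,2; δ0: rk 3, SNF 1^3; δ1: rk 2, SNF 1^2
Ȟ^0: (5−3)−0=2 ⇒ Z^2
Ȟ^1: (5−2)−3=0 ⇒ 0
Ȟ^2: (2−0)−2=0 ⇒ 0

Ȟ^0 ≅ Z^2, Ȟ^1 ≅ 0 and Ȟ^2 ≅ 0


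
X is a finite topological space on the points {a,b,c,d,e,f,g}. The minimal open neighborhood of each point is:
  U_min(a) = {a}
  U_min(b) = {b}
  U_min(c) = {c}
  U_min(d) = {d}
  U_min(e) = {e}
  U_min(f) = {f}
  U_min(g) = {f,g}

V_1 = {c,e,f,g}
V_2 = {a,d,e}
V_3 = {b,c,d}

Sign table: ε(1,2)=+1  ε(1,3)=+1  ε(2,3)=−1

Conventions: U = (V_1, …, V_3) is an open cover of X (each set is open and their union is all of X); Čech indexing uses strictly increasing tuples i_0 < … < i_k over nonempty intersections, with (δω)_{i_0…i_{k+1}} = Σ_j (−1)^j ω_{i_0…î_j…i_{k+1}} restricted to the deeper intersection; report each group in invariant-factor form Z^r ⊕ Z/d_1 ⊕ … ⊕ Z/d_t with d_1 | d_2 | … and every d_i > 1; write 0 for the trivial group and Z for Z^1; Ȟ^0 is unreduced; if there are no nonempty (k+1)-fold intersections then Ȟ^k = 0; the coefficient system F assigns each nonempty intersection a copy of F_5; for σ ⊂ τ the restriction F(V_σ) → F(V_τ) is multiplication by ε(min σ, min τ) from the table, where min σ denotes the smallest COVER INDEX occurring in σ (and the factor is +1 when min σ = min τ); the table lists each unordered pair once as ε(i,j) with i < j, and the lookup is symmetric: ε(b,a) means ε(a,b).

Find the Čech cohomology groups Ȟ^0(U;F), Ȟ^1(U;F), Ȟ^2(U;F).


Ȟ^0 ≅ 0, Ȟ^1 ≅ 0 and Ȟ^2 ≅ 0

cover nerve:
  V12={e} V13={c} V23={d}
C dims 3,3; δ0: rk_F5 3
Ȟ^0: (3−3)−0=0 ⇒ 0
Ȟ^1: (3−0)−3=0 ⇒ 0
Ȟ^2: (0−0)−0=0 ⇒ 0


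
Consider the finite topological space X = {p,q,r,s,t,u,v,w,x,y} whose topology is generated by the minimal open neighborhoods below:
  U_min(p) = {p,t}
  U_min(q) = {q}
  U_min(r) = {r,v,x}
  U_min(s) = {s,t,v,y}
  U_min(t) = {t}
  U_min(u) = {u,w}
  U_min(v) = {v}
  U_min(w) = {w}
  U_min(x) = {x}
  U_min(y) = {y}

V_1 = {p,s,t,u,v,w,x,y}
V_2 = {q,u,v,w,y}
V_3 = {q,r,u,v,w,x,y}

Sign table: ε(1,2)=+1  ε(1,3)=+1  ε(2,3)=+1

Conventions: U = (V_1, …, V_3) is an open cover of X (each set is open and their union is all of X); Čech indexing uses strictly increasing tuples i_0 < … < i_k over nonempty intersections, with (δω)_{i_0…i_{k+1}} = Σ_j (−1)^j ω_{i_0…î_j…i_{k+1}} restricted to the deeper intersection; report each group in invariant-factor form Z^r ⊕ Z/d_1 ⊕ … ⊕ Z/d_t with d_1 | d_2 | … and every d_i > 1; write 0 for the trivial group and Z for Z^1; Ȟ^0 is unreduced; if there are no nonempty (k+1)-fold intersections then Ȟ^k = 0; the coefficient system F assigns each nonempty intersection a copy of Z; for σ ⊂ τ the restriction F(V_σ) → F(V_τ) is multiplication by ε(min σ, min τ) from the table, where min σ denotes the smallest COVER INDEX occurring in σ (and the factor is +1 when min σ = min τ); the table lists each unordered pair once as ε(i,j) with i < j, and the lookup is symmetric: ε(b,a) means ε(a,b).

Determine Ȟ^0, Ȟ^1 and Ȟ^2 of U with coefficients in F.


Ȟ^0 = Z,  Ȟ^1 = 0,  Ȟ^2 = 0

nerve of the cover:
  V12={u,v,w,y} V13={u,v,w,x,y} V23={q,u,v,w,y}
  V123={u,v,w,y}
C dims 3,3,1; δ0: rk 2, SNF 1^2; δ1: rk 1, SNF 1^1
Ȟ^0 = (3 − 2) − 0 = 1, so Ȟ^0 ≅ Z
Ȟ^1 = (3 − 1) − 2 = 0, so Ȟ^1 ≅ 0
Ȟ^2 = (1 − 0) − 1 = 0, so Ȟ^2 ≅ 0


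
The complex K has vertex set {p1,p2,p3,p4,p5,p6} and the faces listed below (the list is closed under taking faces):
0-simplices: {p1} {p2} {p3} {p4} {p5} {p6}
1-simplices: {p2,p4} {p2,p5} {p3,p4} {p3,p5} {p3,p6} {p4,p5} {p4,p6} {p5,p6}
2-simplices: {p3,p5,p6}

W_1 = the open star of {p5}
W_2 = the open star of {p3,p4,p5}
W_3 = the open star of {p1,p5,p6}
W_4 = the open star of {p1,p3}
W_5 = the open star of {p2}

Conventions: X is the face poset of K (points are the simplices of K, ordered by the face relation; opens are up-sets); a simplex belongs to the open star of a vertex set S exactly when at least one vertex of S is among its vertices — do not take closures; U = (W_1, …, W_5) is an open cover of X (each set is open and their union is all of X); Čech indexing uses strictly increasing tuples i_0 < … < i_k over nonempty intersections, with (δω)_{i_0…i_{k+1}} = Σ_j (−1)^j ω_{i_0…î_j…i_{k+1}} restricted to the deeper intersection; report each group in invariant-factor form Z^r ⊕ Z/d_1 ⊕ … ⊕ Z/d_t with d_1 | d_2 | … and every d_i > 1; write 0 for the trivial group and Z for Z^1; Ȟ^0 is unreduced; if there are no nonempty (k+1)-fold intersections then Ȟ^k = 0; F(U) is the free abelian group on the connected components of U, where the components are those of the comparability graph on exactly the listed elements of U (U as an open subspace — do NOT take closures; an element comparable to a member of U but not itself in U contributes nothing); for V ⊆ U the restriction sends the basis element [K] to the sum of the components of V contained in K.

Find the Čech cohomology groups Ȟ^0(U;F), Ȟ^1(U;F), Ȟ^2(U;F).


cover nerve:
  W1={{p5},{p2,p5},{p3,p5},{p4,p5},{p5,p6},{p3,p5,p6}} W2={{p3},{p4},{p5},{p2,p4},{p2,p5},{p3,p4},{p3,p5},{p3,p6},{p4,p5},{p4,p6},{p5,p6},{p3,p5,p6}} W3={{p1},{p5},{p6},{p2,p5},{p3,p5},{p3,p6},{p4,p5},{p4,p6},{p5,p6},{p3,p5,p6}} W4={{p1},{p3},{p3,p4},{p3,p5},{p3,p6},{p3,p5,p6}} W5={{p2},{p2,p4},{p2,p5}}
  W12={{p5},{p2,p5},{p3,p5},{p4,p5},{p5,p6},{p3,p5,p6}} W13={{p5},{p2,p5},{p3,p5},{p4,p5},{p5,p6},{p3,p5,p6}} W14={{p3,p5},{p3,p5,p6}} W15={{p2,p5}} W23={{p5},{p2,p5},{p3,p5},{p3,p6},{p4,p5},{p4,p6},{p5,p6},{p3,p5,p6}} W24={{p3},{p3,p4},{p3,p5},{p3,p6},{p3,p5,p6}} W25={{p2,p4},{p2,p5}} W34={{p1},{p3,p5},{p3,p6},{p3,p5,p6}} W35={{p2,p5}}
  W123={{p5},{p2,p5},{p3,p5},{p4,p5},{p5,p6},{p3,p5,p6}} W124={{p3,p5},{p3,p5,p6}} W125={{p2,p5}} W134={{p3,p5},{p3,p5,p6}} W135={{p2,p5}} W234={{p3,p5},{p3,p6},{p3,p5,p6}} W235={{p2,p5}}
  W1234={{p3,p5},{p3,p5,p6}} W1235={{p2,p5}}
components per intersection:
  W1: {{p5},{p2,p5},{p3,p5},{p4,p5},{p5,p6},{p3,p5,p6}}
  W2: {{p3},{p4},{p5},{p2,p4},{p2,p5},{p3,p4},{p3,p5},{p3,p6},{p4,p5},{p4,p6},{p5,p6},{p3,p5,p6}}
  W3: {{p1}} {{p5},{p6},{p2,p5},{p3,p5},{p3,p6},{p4,p5},{p4,p6},{p5,p6},{p3,p5,p6}}
  W4: {{p1}} {{p3},{p3,p4},{p3,p5},{p3,p6},{p3,p5,p6}}
  W5: {{p2},{p2,p4},{p2,p5}}
  W12: {{p5},{p2,p5},{p3,p5},{p4,p5},{p5,p6},{p3,p5,p6}}
  W13: {{p5},{p2,p5},{p3,p5},{p4,p5},{p5,p6},{p3,p5,p6}}
  W14: {{p3,p5},{p3,p5,p6}}
  W15: {{p2,p5}}
  W23: {{p5},{p2,p5},{p3,p5},{p3,p6},{p4,p5},{p5,p6},{p3,p5,p6}} {{p4,p6}}
  W24: {{p3},{p3,p4},{p3,p5},{p3,p6},{p3,p5,p6}}
  W25: {{p2,p4}} {{p2,p5}}
  W34: {{p1}} {{p3,p5},{p3,p6},{p3,p5,p6}}
  W35: {{p2,p5}}
  W123: {{p5},{p2,p5},{p3,p5},{p4,p5},{p5,p6},{p3,p5,p6}}
  W124: {{p3,p5},{p3,p5,p6}}
  W125: {{p2,p5}}
  W134: {{p3,p5},{p3,p5,p6}}
  W135: {{p2,p5}}
  W234: {{p3,p5},{p3,p6},{p3,p5,p6}}
  W235: {{p2,p5}}
  W1234: {{p3,p5},{p3,p5,p6}}
  W1235: {{p2,p5}}
C dims 7,12,7,2; δ0: rk 5, SNF 1^5; δ1: rk 5, SNF 1^5; δ2: rk 2, SNF 1^2
Ȟ^0: (7−5)−0=2 ⇒ Z^2
Ȟ^1: (12−5)−5=2 ⇒ Z^2
Ȟ^2: (7−2)−5=0 ⇒ 0

Ȟ^0(U;F) ≅ Z^2; Ȟ^1(U;F) ≅ Z^2; Ȟ^2(U;F) ≅ 0


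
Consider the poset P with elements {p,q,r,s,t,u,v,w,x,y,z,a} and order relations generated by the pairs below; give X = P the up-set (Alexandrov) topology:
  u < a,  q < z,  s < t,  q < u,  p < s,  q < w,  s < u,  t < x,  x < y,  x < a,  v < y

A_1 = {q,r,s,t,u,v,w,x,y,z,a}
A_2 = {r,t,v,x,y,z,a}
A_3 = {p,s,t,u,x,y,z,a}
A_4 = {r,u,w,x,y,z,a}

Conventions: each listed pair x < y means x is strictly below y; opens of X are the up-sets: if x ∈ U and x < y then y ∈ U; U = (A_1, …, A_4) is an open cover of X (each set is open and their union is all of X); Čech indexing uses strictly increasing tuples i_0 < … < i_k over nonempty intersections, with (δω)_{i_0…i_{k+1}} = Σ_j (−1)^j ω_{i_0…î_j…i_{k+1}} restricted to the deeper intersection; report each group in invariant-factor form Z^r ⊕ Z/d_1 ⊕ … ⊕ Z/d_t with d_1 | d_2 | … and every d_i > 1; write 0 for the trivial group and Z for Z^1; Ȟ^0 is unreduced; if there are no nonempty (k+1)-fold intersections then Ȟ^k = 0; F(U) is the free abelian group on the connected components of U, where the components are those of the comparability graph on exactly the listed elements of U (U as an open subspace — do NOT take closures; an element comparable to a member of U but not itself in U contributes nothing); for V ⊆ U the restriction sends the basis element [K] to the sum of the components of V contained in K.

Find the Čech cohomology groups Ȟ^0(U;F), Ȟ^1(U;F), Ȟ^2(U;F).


nerve simplices:
  A12={r,t,v,x,y,z,a} A13={s,t,u,x,y,z,a} A14={r,u,w,x,y,z,a} A23={t,x,y,z,a} A24={r,x,y,z,a} A34={u,x,y,z,a}
  A123={t,x,y,z,a} A124={r,x,y,z,a} A134={u,x,y,z,a} A234={x,y,z,a}
  A1234={x,y,z,a}
components per intersection:
  A1: {q,s,t,u,v,w,x,y,z,a} {r}
  A2: {r} {t,v,x,y,a} {z}
  A3: {p,s,t,u,x,y,a} {z}
  A4: {r} {u,x,y,a} {w} {z}
  A12: {r} {t,v,x,y,a} {z}
  A13: {s,t,u,x,y,a} {z}
  A14: {r} {u,x,y,a} {w} {z}
  A23: {t,x,y,a} {z}
  A24: {r} {x,y,a} {z}
  A34: {u,x,y,a} {z}
  A123: {t,x,y,a} {z}
  A124: {r} {x,y,a} {z}
  A134: {u,x,y,a} {z}
  A234: {x,y,a} {z}
  A1234: {x,y,a} {z}
C dims 11,16,9,2; δ0: rk 9, SNF 1^9; δ1: rk 7, SNF 1^7; δ2: rk 2, SNF 1^2
degree 0: 11−9−0 = 2 → Ȟ^0 ≅ Z^2
degree 1: 16−7−9 = 0 → Ȟ^1 ≅ 0
degree 2: 9−2−7 = 0 → Ȟ^2 ≅ 0

Ȟ^0(U;F) ≅ Z^2, Ȟ^1(U;F) ≅ 0 and Ȟ^2(U;F) ≅ 0


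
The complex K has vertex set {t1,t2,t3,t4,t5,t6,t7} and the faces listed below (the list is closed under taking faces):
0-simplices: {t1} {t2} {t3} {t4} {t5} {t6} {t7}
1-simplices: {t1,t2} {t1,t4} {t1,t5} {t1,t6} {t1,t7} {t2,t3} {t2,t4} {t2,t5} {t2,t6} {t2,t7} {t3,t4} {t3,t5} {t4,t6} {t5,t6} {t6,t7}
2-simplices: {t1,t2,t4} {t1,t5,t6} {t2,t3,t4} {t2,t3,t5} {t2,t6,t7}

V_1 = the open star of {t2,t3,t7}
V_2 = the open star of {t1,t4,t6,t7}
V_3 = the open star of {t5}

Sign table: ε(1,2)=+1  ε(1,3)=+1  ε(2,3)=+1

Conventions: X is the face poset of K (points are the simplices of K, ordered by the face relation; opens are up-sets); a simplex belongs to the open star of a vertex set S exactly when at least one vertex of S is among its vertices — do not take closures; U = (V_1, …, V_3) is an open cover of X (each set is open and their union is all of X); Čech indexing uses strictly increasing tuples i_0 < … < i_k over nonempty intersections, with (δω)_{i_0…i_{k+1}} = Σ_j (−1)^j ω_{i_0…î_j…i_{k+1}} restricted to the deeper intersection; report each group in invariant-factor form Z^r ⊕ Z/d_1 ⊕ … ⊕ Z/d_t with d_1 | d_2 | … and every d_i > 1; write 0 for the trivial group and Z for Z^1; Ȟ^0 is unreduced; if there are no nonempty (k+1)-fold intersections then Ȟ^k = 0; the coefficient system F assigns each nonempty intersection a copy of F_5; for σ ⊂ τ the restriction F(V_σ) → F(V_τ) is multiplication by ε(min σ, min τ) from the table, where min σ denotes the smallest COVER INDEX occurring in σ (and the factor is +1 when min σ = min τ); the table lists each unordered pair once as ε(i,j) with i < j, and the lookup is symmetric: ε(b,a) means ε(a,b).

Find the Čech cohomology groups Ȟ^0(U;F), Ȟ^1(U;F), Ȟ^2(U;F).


Ȟ^0(U;F) ≅ Z/5,  Ȟ^1(U;F) ≅ Z/5,  Ȟ^2(U;F) ≅ 0

cover nerve:
  V1={{t2},{t3},{t7},{t1,t2},{t1,t7},{t2,t3},{t2,t4},{t2,t5},{t2,t6},{t2,t7},{t3,t4},{t3,t5},{t6,t7},{t1,t2,t4},{t2,t3,t4},{t2,t3,t5},{t2,t6,t7}} V2={{t1},{t4},{t6},{t7},{t1,t2},{t1,t4},{t1,t5},{t1,t6},{t1,t7},{t2,t4},{t2,t6},{t2,t7},{t3,t4},{t4,t6},{t5,t6},{t6,t7},{t1,t2,t4},{t1,t5,t6},{t2,t3,t4},{t2,t6,t7}} V3={{t5},{t1,t5},{t2,t5},{t3,t5},{t5,t6},{t1,t5,t6},{t2,t3,t5}}
  V12={{t7},{t1,t2},{t1,t7},{t2,t4},{t2,t6},{t2,t7},{t3,t4},{t6,t7},{t1,t2,t4},{t2,t3,t4},{t2,t6,t7}} V13={{t2,t5},{t3,t5},{t2,t3,t5}} V23={{t1,t5},{t5,t6},{t1,t5,t6}}
C dims 3,3; δ0: rk_F5 2
Ȟ^0: (3−2)−0=1 ⇒ Z/5
Ȟ^1: (3−0)−2=1 ⇒ Z/5
Ȟ^2: (0−0)−0=0 ⇒ 0


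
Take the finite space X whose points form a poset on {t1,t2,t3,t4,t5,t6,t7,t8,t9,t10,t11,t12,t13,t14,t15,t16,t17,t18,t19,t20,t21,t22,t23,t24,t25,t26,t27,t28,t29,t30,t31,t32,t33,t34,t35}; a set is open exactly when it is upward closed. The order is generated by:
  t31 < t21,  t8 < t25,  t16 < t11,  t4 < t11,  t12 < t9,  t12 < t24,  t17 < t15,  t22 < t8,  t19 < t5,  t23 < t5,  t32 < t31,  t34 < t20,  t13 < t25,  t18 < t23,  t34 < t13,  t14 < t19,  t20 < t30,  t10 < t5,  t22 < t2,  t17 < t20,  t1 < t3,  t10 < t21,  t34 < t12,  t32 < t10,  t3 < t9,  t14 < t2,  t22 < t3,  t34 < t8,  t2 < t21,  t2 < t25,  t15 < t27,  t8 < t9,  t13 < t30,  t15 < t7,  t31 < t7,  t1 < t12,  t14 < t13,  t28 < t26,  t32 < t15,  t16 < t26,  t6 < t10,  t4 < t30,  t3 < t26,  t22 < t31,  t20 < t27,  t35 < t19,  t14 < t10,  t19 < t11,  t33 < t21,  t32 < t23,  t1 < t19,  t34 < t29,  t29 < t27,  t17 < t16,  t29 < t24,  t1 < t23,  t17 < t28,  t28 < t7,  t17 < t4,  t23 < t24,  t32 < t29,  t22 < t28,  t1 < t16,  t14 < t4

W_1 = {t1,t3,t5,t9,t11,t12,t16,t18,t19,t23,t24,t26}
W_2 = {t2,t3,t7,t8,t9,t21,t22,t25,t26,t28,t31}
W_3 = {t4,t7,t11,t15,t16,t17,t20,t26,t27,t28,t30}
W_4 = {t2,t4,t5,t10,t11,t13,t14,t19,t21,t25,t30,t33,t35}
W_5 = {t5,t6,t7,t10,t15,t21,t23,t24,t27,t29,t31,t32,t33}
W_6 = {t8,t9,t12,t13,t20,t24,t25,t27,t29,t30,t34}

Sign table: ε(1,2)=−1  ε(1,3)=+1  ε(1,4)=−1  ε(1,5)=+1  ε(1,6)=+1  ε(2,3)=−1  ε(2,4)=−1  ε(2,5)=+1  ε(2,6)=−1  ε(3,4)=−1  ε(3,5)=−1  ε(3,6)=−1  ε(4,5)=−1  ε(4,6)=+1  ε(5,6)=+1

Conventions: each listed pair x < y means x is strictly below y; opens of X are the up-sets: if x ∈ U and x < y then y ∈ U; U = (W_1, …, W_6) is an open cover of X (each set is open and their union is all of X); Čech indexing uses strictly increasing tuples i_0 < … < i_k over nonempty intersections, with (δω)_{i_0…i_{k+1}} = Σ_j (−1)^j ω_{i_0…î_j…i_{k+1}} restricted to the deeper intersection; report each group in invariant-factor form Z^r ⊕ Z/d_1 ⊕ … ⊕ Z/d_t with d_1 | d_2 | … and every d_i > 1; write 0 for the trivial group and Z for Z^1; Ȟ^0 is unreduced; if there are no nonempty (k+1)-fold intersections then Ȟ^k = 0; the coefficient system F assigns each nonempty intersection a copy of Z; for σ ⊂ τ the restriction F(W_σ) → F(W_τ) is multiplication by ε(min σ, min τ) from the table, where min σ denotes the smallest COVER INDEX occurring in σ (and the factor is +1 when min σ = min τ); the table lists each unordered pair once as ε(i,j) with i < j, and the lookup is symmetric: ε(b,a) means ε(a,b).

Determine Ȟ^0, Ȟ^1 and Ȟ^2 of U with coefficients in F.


Ȟ^0(U;F) ≅ 0, Ȟ^1(U;F) ≅ Z/2 and Ȟ^2(U;F) ≅ Z

nerve simplices:
  W12={t3,t9,t26} W13={t11,t16,t26} W14={t5,t11,t19} W15={t5,t23,t24} W16={t9,t12,t24} W23={t7,t26,t28} W24={t2,t21,t25} W25={t7,t21,t31} W26={t8,t9,t25} W34={t4,t11,t30} W35={t7,t15,t27} W36={t20,t27,t30} W45={t5,t10,t21,t33} W46={t13,t25,t30} W56={t24,t27,t29}
  W123={t26} W126={t9} W134={t11} W145={t5} W156={t24} W235={t7} W245={t21} W246={t25} W346={t30} W356={t27}
C dims 6,15,10; δ0: rk 6, SNF 1^5·2; δ1: rk 9, SNF 1^9
degree 0: 6−6−0 = 0 → Ȟ^0 ≅ 0
degree 1: 15−9−6 = 0 plus torsion [2] → Ȟ^1 ≅ Z/2
degree 2: 10−0−9 = 1 → Ȟ^2 ≅ Z


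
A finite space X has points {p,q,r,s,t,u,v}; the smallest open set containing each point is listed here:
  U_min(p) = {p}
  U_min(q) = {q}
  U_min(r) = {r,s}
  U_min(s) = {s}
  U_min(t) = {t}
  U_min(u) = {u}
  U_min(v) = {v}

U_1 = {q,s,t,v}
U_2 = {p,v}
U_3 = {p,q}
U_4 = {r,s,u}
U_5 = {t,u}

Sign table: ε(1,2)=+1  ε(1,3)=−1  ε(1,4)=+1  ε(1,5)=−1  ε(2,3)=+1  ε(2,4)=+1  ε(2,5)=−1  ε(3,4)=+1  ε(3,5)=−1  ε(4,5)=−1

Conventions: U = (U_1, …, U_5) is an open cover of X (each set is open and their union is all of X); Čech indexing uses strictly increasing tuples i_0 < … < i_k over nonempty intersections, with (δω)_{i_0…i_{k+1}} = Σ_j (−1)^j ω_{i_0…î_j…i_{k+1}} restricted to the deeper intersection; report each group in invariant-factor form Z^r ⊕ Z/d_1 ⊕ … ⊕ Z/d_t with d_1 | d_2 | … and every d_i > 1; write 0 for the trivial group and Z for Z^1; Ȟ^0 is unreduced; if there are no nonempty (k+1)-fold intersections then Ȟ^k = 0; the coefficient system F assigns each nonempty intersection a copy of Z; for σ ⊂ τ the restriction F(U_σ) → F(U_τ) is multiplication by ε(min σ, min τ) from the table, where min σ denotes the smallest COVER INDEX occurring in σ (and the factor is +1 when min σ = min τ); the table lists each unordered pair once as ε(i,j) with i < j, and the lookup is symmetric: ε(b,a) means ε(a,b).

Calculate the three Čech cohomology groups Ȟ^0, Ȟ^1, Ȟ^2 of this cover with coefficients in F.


nerve of the cover:
  U12={v} U13={q} U14={s} U15={t} U23={p} U45={u}
C dims 5,6; δ0: rk 5, SNF 1^4·2
Ȟ^0 = (5 − 5) − 0 = 0, so Ȟ^0 ≅ 0
Ȟ^1 = (6 − 0) − 5 = 1 plus torsion [2], so Ȟ^1 ≅ Z ⊕ Z/2
Ȟ^2 = (0 − 0) − 0 = 0, so Ȟ^2 ≅ 0

Ȟ^0 ≅ 0, Ȟ^1 ≅ Z ⊕ Z/2 and Ȟ^2 ≅ 0


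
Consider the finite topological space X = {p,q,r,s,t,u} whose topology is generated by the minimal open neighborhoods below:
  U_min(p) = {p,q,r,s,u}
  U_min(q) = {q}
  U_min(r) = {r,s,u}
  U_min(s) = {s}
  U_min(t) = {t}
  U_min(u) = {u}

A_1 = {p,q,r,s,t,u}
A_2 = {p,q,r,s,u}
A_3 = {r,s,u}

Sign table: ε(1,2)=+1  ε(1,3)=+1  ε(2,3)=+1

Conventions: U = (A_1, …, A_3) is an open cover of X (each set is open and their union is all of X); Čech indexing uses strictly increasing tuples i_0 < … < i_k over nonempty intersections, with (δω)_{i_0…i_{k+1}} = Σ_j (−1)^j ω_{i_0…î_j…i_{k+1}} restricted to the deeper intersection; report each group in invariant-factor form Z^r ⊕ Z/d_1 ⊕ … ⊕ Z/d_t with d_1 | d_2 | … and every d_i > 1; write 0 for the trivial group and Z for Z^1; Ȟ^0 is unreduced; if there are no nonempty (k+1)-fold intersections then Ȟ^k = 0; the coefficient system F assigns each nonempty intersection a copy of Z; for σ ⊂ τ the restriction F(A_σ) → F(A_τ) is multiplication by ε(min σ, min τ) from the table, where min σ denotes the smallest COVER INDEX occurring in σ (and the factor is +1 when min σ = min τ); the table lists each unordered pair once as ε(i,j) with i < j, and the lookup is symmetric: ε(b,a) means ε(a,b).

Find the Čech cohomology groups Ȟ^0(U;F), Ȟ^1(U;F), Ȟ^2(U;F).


cover nerve:
  A12={p,q,r,s,u} A13={r,s,u} A23={r,s,u}
  A123={r,s,u}
C dims 3,3,1; δ0: rk 2, SNF 1^2; δ1: rk 1, SNF 1^1
Ȟ^0: (3−2)−0=1 ⇒ Z
Ȟ^1: (3−1)−2=0 ⇒ 0
Ȟ^2: (1−0)−1=0 ⇒ 0

Ȟ^0 ≅ Z, Ȟ^1 ≅ 0 and Ȟ^2 ≅ 0


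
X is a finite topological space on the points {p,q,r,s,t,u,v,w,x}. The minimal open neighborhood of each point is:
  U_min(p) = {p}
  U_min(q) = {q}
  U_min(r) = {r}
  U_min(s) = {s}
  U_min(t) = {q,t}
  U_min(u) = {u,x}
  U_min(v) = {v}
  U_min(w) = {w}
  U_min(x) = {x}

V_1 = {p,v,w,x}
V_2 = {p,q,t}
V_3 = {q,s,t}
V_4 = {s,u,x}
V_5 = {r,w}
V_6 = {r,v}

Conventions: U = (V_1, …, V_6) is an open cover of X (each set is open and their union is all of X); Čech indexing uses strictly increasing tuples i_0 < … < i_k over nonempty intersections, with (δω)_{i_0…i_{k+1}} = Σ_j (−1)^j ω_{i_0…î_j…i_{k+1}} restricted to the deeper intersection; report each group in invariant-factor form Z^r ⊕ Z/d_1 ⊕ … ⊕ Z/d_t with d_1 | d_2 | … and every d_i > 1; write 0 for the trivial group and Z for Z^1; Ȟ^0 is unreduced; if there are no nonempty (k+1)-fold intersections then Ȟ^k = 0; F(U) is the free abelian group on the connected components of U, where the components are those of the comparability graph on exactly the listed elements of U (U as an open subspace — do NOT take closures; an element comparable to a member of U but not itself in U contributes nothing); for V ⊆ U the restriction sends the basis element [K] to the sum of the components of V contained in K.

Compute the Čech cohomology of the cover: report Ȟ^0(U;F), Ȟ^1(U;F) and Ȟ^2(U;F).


intersection data:
  V12={p} V14={x} V15={w} V16={v} V23={q,t} V34={s} V56={r}
components per intersection:
  V1: {p} {v} {w} {x}
  V2: {p} {q,t}
  V3: {q,t} {s}
  V4: {s} {u,x}
  V5: {r} {w}
  V6: {r} {v}
  V12: {p}
  V14: {x}
  V15: {w}
  V16: {v}
  V23: {q,t}
  V34: {s}
  V56: {r}
C dims 14,7; δ0: rk 7, SNF 1^7
Ȟ^0 = (14 − 7) − 0 = 7, so Ȟ^0 ≅ Z^7
Ȟ^1 = (7 − 0) − 7 = 0, so Ȟ^1 ≅ 0
Ȟ^2 = (0 − 0) − 0 = 0, so Ȟ^2 ≅ 0

Ȟ^0 ≅ Z^7; Ȟ^1 ≅ 0; Ȟ^2 ≅ 0


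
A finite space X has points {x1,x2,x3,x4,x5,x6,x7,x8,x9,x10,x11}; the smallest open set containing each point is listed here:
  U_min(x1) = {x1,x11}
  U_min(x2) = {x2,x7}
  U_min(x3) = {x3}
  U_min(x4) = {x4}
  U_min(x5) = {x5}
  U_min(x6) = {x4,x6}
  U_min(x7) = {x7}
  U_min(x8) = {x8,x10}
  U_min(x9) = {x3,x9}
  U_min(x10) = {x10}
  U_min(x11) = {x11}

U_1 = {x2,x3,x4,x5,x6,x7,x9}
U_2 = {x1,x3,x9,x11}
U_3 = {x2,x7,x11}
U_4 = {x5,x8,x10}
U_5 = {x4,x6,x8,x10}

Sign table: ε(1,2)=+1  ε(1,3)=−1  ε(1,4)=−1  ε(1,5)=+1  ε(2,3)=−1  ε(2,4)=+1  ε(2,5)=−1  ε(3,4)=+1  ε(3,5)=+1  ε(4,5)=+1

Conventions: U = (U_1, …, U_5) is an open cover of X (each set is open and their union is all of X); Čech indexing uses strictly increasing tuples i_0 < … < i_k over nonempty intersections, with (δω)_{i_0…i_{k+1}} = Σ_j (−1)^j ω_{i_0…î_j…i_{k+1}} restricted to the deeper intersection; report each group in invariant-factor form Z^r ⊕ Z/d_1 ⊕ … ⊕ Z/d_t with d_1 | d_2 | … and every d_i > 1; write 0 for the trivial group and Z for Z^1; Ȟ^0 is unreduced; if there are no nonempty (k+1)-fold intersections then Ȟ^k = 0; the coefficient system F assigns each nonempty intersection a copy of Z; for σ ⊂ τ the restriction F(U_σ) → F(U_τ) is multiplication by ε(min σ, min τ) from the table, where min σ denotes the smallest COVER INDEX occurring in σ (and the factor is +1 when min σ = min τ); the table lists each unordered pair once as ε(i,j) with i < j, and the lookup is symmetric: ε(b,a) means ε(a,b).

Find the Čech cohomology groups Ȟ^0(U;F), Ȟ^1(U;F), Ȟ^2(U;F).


Ȟ^0 = 0,  Ȟ^1 = Z ⊕ Z/2,  Ȟ^2 = 0

cover nerve:
  U12={x3,x9} U13={x2,x7} U14={x5} U15={x4,x6} U23={x11} U45={x8,x10}
C dims 5,6; δ0: rk 5, SNF 1^4·2
Ȟ^0: (5−5)−0=0 ⇒ 0
Ȟ^1: (6−0)−5=1 plus torsion [2] ⇒ Z ⊕ Z/2
Ȟ^2: (0−0)−0=0 ⇒ 0


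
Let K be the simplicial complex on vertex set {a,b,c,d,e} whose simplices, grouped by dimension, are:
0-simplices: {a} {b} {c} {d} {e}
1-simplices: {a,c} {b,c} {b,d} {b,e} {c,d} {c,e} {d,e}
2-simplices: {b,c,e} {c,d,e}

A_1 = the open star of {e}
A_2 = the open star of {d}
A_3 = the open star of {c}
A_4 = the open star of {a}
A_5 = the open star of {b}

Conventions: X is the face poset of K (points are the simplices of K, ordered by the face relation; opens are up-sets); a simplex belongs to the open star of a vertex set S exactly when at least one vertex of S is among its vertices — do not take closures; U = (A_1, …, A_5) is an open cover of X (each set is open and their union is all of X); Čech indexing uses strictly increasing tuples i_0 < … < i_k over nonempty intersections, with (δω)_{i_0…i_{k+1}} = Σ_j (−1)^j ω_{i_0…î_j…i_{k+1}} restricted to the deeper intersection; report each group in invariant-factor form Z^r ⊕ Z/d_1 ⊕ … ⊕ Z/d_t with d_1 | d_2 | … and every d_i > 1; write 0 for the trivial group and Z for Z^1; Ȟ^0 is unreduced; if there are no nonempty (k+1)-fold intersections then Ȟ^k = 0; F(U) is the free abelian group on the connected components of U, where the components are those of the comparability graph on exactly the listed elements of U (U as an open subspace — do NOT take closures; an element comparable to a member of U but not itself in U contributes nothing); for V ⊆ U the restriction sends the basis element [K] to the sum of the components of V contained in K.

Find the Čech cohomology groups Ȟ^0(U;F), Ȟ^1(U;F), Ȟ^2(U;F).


Ȟ^0 ≅ Z, Ȟ^1 ≅ Z, Ȟ^2 ≅ 0

intersection data:
  A1={{e},{b,e},{c,e},{d,e},{b,c,e},{c,d,e}} A2={{d},{b,d},{c,d},{d,e},{c,d,e}} A3={{c},{a,c},{b,c},{c,d},{c,e},{b,c,e},{c,d,e}} A4={{a},{a,c}} A5={{b},{b,c},{b,d},{b,e},{b,c,e}}
  A12={{d,e},{c,d,e}} A13={{c,e},{b,c,e},{c,d,e}} A15={{b,e},{b,c,e}} A23={{c,d},{c,d,e}} A25={{b,d}} A34={{a,c}} A35={{b,c},{b,c,e}}
  A123={{c,d,e}} A135={{b,c,e}}
components per intersection:
  A1: {{e},{b,e},{c,e},{d,e},{b,c,e},{c,d,e}}
  A2: {{d},{b,d},{c,d},{d,e},{c,d,e}}
  A3: {{c},{a,c},{b,c},{c,d},{c,e},{b,c,e},{c,d,e}}
  A4: {{a},{a,c}}
  A5: {{b},{b,c},{b,d},{b,e},{b,c,e}}
  A12: {{d,e},{c,d,e}}
  A13: {{c,e},{b,c,e},{c,d,e}}
  A15: {{b,e},{b,c,e}}
  A23: {{c,d},{c,d,e}}
  A25: {{b,d}}
  A34: {{a,c}}
  A35: {{b,c},{b,c,e}}
  A123: {{c,d,e}}
  A135: {{b,c,e}}
C dims 5,7,2; δ0: rk 4, SNF 1^4; δ1: rk 2, SNF 1^2
Ȟ^0 = (5 − 4) − 0 = 1, so Ȟ^0 ≅ Z
Ȟ^1 = (7 − 2) − 4 = 1, so Ȟ^1 ≅ Z
Ȟ^2 = (2 − 0) − 2 = 0, so Ȟ^2 ≅ 0
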